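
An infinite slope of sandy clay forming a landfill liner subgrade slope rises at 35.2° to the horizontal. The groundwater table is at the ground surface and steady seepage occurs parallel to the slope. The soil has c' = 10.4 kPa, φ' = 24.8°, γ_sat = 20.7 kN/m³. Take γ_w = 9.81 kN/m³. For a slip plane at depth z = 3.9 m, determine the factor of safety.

With seepage parallel to the slope and the water table at the surface, the effective normal stress on the slip plane uses the buoyant unit weight γ' = γ_sat − γ_w while the driving shear stress uses γ_sat:
FS = [c' + γ' z cos²β tanφ'] / [γ_sat z sinβ cosβ]
γ' = 20.7 − 9.81 = 10.89 kN/m³
Numerator = 10.4 + 10.89·3.9·cos²35.2°·tan24.8° = 10.4 + 10.89·3.9·0.6677·0.4621 = 23.504 kPa
Denominator = 20.7·3.9·sin35.2°·cos35.2° = 20.7·3.9·0.5764·0.8171 = 38.026 kPa
FS = 23.504 / 38.026 = 0.618

FS = 0.62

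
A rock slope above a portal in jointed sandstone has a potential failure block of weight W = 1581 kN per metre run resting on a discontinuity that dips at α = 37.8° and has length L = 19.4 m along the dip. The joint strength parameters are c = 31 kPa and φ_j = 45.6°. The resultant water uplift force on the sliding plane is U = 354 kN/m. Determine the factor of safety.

Resolving the block weight along and normal to the plane and applying the Mohr–Coulomb strength on the joint:
N' = W cosα − U = 1581·cos37.8° − 354 = 895.2 kN/m
Driving force T = W sinα = 1581·sin37.8° = 969.0 kN/m
Resisting force R = c·L + N'·tanφ_j = 31·19.4 + 895.2·tan45.6° = 601.4 + 914.2 = 1515.6 kN/m
FS = R / T = 1515.6 / 969.0 = 1.564

FS = 1.56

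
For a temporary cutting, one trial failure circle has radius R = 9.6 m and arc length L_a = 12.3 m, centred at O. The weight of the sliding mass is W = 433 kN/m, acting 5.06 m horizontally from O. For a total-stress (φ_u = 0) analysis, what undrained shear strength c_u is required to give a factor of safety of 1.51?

FS = c_u·L_a·R / (W·d), so c_u = FS·W·d / (L_a·R).
c_u = 1.51·433·5.06 / (12.30·9.6) = 3308.4 / 118.08 = 28.02 kPa

c_u = 28.0 kPa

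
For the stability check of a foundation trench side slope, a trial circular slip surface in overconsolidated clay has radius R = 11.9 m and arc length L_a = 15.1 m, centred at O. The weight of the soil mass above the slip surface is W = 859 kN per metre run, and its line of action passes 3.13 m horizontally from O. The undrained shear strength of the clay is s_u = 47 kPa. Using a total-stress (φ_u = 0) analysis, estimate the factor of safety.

FS = 3.14

Taking moments about the centre O, the resisting moment is provided by the undrained shear strength acting along the arc:
M_R = s_u·L_a·R = 47·15.10·11.9 = 8445.4 kN·m/m
M_D = W·d = 859·3.13 = 2688.7 kN·m/m
FS = M_R / M_D = 8445.4 / 2688.7 = 3.141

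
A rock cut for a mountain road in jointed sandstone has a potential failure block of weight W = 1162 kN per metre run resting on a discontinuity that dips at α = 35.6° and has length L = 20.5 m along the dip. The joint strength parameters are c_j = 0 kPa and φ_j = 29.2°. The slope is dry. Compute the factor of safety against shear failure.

Resolving the block weight along and normal to the plane and applying the Mohr–Coulomb strength on the joint:
N' = W cosα = 1162·cos35.6° = 944.8 kN/m
Driving force T = W sinα = 1162·sin35.6° = 676.4 kN/m
Resisting force R = c_j·L + N'·tanφ_j = 0·20.5 + 944.8·tan29.2° = 0.0 + 528.0 = 528.0 kN/m
FS = R / T = 528.0 / 676.4 = 0.781

FS = 0.78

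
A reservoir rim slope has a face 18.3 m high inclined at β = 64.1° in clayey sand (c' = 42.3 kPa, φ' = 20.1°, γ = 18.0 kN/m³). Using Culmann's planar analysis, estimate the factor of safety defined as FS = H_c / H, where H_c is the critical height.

FS = 1.55

H_c = (4c'/γ) · sinβ cosφ' / [1 − cos(β − φ')]
    = (4·42.3/18.0) · sin64.1°·cos20.1° / [1 − cos44.0°]
    = 9.400 · 0.8448 / 0.2807 = 28.29 m
FS = H_c / H = 28.29 / 18.3 = 1.546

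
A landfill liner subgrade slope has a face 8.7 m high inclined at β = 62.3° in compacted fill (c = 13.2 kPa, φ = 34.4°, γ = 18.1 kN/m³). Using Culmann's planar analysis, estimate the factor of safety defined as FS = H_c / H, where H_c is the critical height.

FS = 2.11

H_c = (4c/γ) · sinβ cosφ / [1 − cos(β − φ)]
    = (4·13.2/18.1) · sin62.3°·cos34.4° / [1 − cos27.9°]
    = 2.917 · 0.7306 / 0.1162 = 18.33 m
FS = H_c / H = 18.33 / 8.7 = 2.107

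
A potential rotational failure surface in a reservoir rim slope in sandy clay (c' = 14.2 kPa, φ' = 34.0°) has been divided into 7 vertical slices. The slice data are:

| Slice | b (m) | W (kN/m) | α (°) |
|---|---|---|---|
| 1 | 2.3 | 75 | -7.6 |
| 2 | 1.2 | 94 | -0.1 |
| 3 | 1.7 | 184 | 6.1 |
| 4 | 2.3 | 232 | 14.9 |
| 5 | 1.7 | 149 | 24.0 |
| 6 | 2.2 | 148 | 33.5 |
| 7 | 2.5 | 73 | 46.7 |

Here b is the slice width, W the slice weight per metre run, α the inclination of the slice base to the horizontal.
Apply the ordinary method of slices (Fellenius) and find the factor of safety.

FS = 3.10

Ordinary method of slices: FS = Σ[c'·Δl_i + (W_i cosα_i)·tanφ'] / Σ W_i sinα_i, with Δl_i = b_i / cosα_i.
Slice 1: Δl = 2.3/cos(-7.6°) = 2.320 m; N'_1 = 75·cos(-7.6°) = 74.3; c'Δl = 32.95; W sinα = -9.9
Slice 2: Δl = 1.2/cos(-0.1°) = 1.200 m; N'_2 = 94·cos(-0.1°) = 94.0; c'Δl = 17.04; W sinα = -0.2
Slice 3: Δl = 1.7/cos6.1° = 1.710 m; N'_3 = 184·cos6.1° = 183.0; c'Δl = 24.28; W sinα = 19.6
Slice 4: Δl = 2.3/cos14.9° = 2.380 m; N'_4 = 232·cos14.9° = 224.2; c'Δl = 33.80; W sinα = 59.7
Slice 5: Δl = 1.7/cos24.0° = 1.861 m; N'_5 = 149·cos24.0° = 136.1; c'Δl = 26.42; W sinα = 60.6
Slice 6: Δl = 2.2/cos33.5° = 2.638 m; N'_6 = 148·cos33.5° = 123.4; c'Δl = 37.46; W sinα = 81.7
Slice 7: Δl = 2.5/cos46.7° = 3.645 m; N'_7 = 73·cos46.7° = 50.1; c'Δl = 51.76; W sinα = 53.1
Σc'Δl = 223.7 kN/m; ΣN' = 885.1 kN/m; ΣW sinα = 264.5 kN/m
Resisting = 223.7 + 885.1·tan34.0° = 223.7 + 597.0 = 820.7 kN/m
FS = 820.7 / 264.5 = 3.102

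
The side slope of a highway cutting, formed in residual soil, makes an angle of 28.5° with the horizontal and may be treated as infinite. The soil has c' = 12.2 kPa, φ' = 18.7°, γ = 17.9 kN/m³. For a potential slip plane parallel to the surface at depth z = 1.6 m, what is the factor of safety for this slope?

FS = 1.64

For an infinite slope with a slip plane parallel to the surface (no pore pressure): FS = [c' + γz cos²β tanφ'] / [γz sinβ cosβ].
γz = 17.9·1.6 = 28.64 kN/m²
Numerator = 12.2 + 28.64·cos²28.5°·tan18.7° = 12.2 + 28.64·0.7723·0.3385 = 19.687 kPa
Denominator = 28.64·sin28.5°·cos28.5° = 28.64·0.4772·0.8788 = 12.010 kPa
FS = 19.687 / 12.010 = 1.639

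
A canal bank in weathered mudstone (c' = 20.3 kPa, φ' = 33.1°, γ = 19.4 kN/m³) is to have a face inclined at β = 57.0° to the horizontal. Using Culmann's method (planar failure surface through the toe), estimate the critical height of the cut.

H_c = 34.29 m

Culmann's analysis gives the critical failure plane at α_cr = (β + φ')/2 = (57.0 + 33.1)/2 = 45.0°, and the critical height
H_c = (4c'/γ) · sinβ cosφ' / [1 − cos(β − φ')]
    = (4·20.3/19.4) · sin57.0°·cos33.1° / [1 − cos(23.9°)]
    = 4.186 · 0.8387·0.8377 / [1 − 0.9143]
    = 4.186 · 0.7026 / 0.0857
    = 34.29 m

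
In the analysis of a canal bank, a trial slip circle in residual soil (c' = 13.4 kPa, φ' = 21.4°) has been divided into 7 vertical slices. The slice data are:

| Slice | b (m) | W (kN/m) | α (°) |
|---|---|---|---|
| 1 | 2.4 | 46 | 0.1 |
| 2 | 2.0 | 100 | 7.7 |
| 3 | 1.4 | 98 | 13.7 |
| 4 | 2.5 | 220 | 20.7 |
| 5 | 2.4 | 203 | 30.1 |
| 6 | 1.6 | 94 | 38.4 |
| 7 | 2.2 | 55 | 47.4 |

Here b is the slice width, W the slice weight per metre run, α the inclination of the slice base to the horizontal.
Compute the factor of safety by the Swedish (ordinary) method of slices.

FS = 1.62

Ordinary method of slices: FS = Σ[c'·Δl_i + (W_i cosα_i)·tanφ'] / Σ W_i sinα_i, with Δl_i = b_i / cosα_i.
Slice 1: Δl = 2.4/cos0.1° = 2.400 m; N'_1 = 46·cos0.1° = 46.0; c'Δl = 32.16; W sinα = 0.1
Slice 2: Δl = 2.0/cos7.7° = 2.018 m; N'_2 = 100·cos7.7° = 99.1; c'Δl = 27.04; W sinα = 13.4
Slice 3: Δl = 1.4/cos13.7° = 1.441 m; N'_3 = 98·cos13.7° = 95.2; c'Δl = 19.31; W sinα = 23.2
Slice 4: Δl = 2.5/cos20.7° = 2.673 m; N'_4 = 220·cos20.7° = 205.8; c'Δl = 35.81; W sinα = 77.8
Slice 5: Δl = 2.4/cos30.1° = 2.774 m; N'_5 = 203·cos30.1° = 175.6; c'Δl = 37.17; W sinα = 101.8
Slice 6: Δl = 1.6/cos38.4° = 2.042 m; N'_6 = 94·cos38.4° = 73.7; c'Δl = 27.36; W sinα = 58.4
Slice 7: Δl = 2.2/cos47.4° = 3.250 m; N'_7 = 55·cos47.4° = 37.2; c'Δl = 43.55; W sinα = 40.5
Σc'Δl = 222.4 kN/m; ΣN' = 732.6 kN/m; ΣW sinα = 315.1 kN/m
Resisting = 222.4 + 732.6·tan21.4° = 222.4 + 287.1 = 509.5 kN/m
FS = 509.5 / 315.1 = 1.617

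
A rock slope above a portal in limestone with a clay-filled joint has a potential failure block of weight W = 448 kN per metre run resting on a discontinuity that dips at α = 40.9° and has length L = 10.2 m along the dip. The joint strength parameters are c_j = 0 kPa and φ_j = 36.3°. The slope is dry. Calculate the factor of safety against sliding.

FS = 0.85

Resolving the block weight along and normal to the plane and applying the Mohr–Coulomb strength on the joint:
N' = W cosα = 448·cos40.9° = 338.6 kN/m
Driving force T = W sinα = 448·sin40.9° = 293.3 kN/m
Resisting force R = c_j·L + N'·tanφ_j = 0·10.2 + 338.6·tan36.3° = 0.0 + 248.7 = 248.7 kN/m
FS = R / T = 248.7 / 293.3 = 0.848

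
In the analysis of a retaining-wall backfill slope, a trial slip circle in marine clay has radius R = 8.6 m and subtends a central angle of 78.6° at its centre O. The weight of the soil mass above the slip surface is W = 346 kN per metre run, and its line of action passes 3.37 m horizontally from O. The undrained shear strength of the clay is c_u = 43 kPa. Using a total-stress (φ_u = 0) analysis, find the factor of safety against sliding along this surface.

Taking moments about the centre O, the resisting moment is provided by the undrained shear strength acting along the arc:
Arc length L_a = R·θ = 8.6·(78.6°·π/180) = 8.6·1.3718 = 11.80 m
M_R = c_u·L_a·R = 43·11.80·8.6 = 4362.8 kN·m/m
M_D = W·d = 346·3.37 = 1166.0 kN·m/m
FS = M_R / M_D = 4362.8 / 1166.0 = 3.742

FS = 3.74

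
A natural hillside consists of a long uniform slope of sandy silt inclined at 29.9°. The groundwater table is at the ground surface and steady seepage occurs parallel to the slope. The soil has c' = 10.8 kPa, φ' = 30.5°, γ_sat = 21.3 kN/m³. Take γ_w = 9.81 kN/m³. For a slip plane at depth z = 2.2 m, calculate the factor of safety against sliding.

With seepage parallel to the slope and the water table at the surface, the effective normal stress on the slip plane uses the buoyant unit weight γ' = γ_sat − γ_w while the driving shear stress uses γ_sat:
FS = [c' + γ' z cos²β tanφ'] / [γ_sat z sinβ cosβ]
γ' = 21.3 − 9.81 = 11.49 kN/m³
Numerator = 10.8 + 11.49·2.2·cos²29.9°·tan30.5° = 10.8 + 11.49·2.2·0.7515·0.5890 = 21.990 kPa
Denominator = 21.3·2.2·sin29.9°·cos29.9° = 21.3·2.2·0.4985·0.8669 = 20.250 kPa
FS = 21.990 / 20.250 = 1.086

FS = 1.09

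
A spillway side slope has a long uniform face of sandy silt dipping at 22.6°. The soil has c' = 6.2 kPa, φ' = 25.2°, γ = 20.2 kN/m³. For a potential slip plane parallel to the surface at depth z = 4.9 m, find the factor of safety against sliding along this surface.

FS = 1.31

For an infinite slope with a slip plane parallel to the surface (no pore pressure): FS = [c' + γz cos²β tanφ'] / [γz sinβ cosβ].
γz = 20.2·4.9 = 98.98 kN/m²
Numerator = 6.2 + 98.98·cos²22.6°·tan25.2° = 6.2 + 98.98·0.8523·0.4706 = 45.898 kPa
Denominator = 98.98·sin22.6°·cos22.6° = 98.98·0.3843·0.9232 = 35.117 kPa
FS = 45.898 / 35.117 = 1.307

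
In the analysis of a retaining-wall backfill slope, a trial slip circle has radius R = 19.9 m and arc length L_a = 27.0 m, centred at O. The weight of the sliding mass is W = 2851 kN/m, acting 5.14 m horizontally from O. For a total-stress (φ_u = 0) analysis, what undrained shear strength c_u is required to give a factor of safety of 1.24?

c_u = 33.8 kPa

FS = c_u·L_a·R / (W·d), so c_u = FS·W·d / (L_a·R).
c_u = 1.24·2851·5.14 / (27.00·19.9) = 18171.1 / 537.30 = 33.82 kPa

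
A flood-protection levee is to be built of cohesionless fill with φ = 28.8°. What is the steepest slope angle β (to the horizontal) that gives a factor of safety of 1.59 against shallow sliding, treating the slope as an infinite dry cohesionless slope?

β = 19.1°

For an infinite dry cohesionless slope FS = tanφ/tanβ, so tanβ = tanφ / FS.
tanβ = tan28.8° / 1.59 = 0.5498 / 1.59 = 0.3458
β = arctan(0.3458) = 19.07°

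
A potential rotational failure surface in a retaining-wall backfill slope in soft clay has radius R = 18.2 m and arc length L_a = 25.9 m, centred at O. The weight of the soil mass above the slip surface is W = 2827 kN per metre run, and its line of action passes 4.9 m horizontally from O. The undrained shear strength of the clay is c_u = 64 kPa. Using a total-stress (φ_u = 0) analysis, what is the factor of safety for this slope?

FS = 2.18

Taking moments about the centre O, the resisting moment is provided by the undrained shear strength acting along the arc:
M_R = c_u·L_a·R = 64·25.90·18.2 = 30168.3 kN·m/m
M_D = W·d = 2827·4.9 = 13852.3 kN·m/m
FS = M_R / M_D = 30168.3 / 13852.3 = 2.178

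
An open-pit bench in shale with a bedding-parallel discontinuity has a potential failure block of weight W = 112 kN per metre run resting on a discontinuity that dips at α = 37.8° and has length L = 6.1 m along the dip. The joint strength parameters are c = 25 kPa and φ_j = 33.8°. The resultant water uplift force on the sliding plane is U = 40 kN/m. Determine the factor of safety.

FS = 2.69

Resolving the block weight along and normal to the plane and applying the Mohr–Coulomb strength on the joint:
N' = W cosα − U = 112·cos37.8° − 40 = 48.5 kN/m
Driving force T = W sinα = 112·sin37.8° = 68.6 kN/m
Resisting force R = c·L + N'·tanφ_j = 25·6.1 + 48.5·tan33.8° = 152.5 + 32.5 = 185.0 kN/m
FS = R / T = 185.0 / 68.6 = 2.695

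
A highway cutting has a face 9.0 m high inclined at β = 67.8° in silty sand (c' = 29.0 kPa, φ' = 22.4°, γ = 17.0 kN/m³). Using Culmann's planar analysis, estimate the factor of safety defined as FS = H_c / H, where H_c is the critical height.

FS = 2.18

H_c = (4c'/γ) · sinβ cosφ' / [1 − cos(β − φ')]
    = (4·29.0/17.0) · sin67.8°·cos22.4° / [1 − cos45.4°]
    = 6.824 · 0.8560 / 0.2978 = 19.61 m
FS = H_c / H = 19.61 / 9.0 = 2.179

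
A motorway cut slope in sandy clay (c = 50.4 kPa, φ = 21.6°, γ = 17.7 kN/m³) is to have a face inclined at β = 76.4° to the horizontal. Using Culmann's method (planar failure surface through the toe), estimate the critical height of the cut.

Culmann's analysis gives the critical failure plane at α_cr = (β + φ)/2 = (76.4 + 21.6)/2 = 49.0°, and the critical height
H_c = (4c/γ) · sinβ cosφ / [1 − cos(β − φ)]
    = (4·50.4/17.7) · sin76.4°·cos21.6° / [1 − cos(54.8°)]
    = 11.390 · 0.9720·0.9298 / [1 − 0.5764]
    = 11.390 · 0.9037 / 0.4236
    = 24.30 m

H_c = 24.30 m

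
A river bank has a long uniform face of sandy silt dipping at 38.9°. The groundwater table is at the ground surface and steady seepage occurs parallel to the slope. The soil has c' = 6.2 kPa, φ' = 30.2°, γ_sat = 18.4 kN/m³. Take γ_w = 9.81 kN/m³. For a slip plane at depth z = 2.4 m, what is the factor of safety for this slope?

With seepage parallel to the slope and the water table at the surface, the effective normal stress on the slip plane uses the buoyant unit weight γ' = γ_sat − γ_w while the driving shear stress uses γ_sat:
FS = [c' + γ' z cos²β tanφ'] / [γ_sat z sinβ cosβ]
γ' = 18.4 − 9.81 = 8.59 kN/m³
Numerator = 6.2 + 8.59·2.4·cos²38.9°·tan30.2° = 6.2 + 8.59·2.4·0.6057·0.5820 = 13.467 kPa
Denominator = 18.4·2.4·sin38.9°·cos38.9° = 18.4·2.4·0.6280·0.7782 = 21.581 kPa
FS = 13.467 / 21.581 = 0.624

FS = 0.62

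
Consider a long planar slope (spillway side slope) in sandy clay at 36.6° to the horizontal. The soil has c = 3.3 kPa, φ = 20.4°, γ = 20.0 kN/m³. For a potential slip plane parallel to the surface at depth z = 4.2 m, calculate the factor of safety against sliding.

For an infinite slope with a slip plane parallel to the surface (no pore pressure): FS = [c + γz cos²β tanφ] / [γz sinβ cosβ].
γz = 20.0·4.2 = 84.00 kN/m²
Numerator = 3.3 + 84.00·cos²36.6°·tan20.4° = 3.3 + 84.00·0.6445·0.3719 = 23.434 kPa
Denominator = 84.00·sin36.6°·cos36.6° = 84.00·0.5962·0.8028 = 40.207 kPa
FS = 23.434 / 40.207 = 0.583

FS = 0.58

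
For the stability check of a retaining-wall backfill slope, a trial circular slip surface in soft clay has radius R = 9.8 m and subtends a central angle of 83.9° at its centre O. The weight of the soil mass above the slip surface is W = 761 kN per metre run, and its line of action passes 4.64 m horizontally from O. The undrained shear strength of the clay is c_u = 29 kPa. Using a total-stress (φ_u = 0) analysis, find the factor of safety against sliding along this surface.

FS = 1.16

Taking moments about the centre O, the resisting moment is provided by the undrained shear strength acting along the arc:
Arc length L_a = R·θ = 9.8·(83.9°·π/180) = 9.8·1.4643 = 14.35 m
M_R = c_u·L_a·R = 29·14.35·9.8 = 4078.4 kN·m/m
M_D = W·d = 761·4.64 = 3531.0 kN·m/m
FS = M_R / M_D = 4078.4 / 3531.0 = 1.155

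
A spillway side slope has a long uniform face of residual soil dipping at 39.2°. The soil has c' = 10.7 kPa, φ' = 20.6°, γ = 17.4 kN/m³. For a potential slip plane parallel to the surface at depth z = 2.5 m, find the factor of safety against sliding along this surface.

FS = 0.96

For an infinite slope with a slip plane parallel to the surface (no pore pressure): FS = [c' + γz cos²β tanφ'] / [γz sinβ cosβ].
γz = 17.4·2.5 = 43.50 kN/m²
Numerator = 10.7 + 43.50·cos²39.2°·tan20.6° = 10.7 + 43.50·0.6005·0.3759 = 20.519 kPa
Denominator = 43.50·sin39.2°·cos39.2° = 43.50·0.6320·0.7749 = 21.306 kPa
FS = 20.519 / 21.306 = 0.963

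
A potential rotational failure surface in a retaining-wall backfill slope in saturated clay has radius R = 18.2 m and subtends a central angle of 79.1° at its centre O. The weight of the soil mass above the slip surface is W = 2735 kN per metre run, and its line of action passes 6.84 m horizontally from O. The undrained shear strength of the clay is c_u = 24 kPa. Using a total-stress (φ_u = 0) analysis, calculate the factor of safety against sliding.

Taking moments about the centre O, the resisting moment is provided by the undrained shear strength acting along the arc:
Arc length L_a = R·θ = 18.2·(79.1°·π/180) = 18.2·1.3806 = 25.13 m
M_R = c_u·L_a·R = 24·25.13·18.2 = 10975.1 kN·m/m
M_D = W·d = 2735·6.84 = 18707.4 kN·m/m
FS = M_R / M_D = 10975.1 / 18707.4 = 0.587

FS = 0.59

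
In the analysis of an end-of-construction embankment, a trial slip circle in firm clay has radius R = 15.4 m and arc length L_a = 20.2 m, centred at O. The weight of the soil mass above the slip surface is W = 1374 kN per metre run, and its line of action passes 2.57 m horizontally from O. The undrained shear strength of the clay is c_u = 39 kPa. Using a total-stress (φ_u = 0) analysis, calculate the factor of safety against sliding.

FS = 3.44

Taking moments about the centre O, the resisting moment is provided by the undrained shear strength acting along the arc:
M_R = c_u·L_a·R = 39·20.20·15.4 = 12132.1 kN·m/m
M_D = W·d = 1374·2.57 = 3531.2 kN·m/m
FS = M_R / M_D = 12132.1 / 3531.2 = 3.436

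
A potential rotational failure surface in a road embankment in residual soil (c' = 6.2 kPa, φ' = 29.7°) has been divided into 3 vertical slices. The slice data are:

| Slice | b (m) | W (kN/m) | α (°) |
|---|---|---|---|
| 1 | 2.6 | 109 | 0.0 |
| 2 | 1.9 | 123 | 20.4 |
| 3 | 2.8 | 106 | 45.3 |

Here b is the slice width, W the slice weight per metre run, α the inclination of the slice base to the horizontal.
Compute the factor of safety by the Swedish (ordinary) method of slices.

FS = 1.89

Ordinary method of slices: FS = Σ[c'·Δl_i + (W_i cosα_i)·tanφ'] / Σ W_i sinα_i, with Δl_i = b_i / cosα_i.
Slice 1: Δl = 2.6/cos0.0° = 2.600 m; N'_1 = 109·cos0.0° = 109.0; c'Δl = 16.12; W sinα = 0.0
Slice 2: Δl = 1.9/cos20.4° = 2.027 m; N'_2 = 123·cos20.4° = 115.3; c'Δl = 12.57; W sinα = 42.9
Slice 3: Δl = 2.8/cos45.3° = 3.981 m; N'_3 = 106·cos45.3° = 74.6; c'Δl = 24.68; W sinα = 75.3
Σc'Δl = 53.4 kN/m; ΣN' = 298.8 kN/m; ΣW sinα = 118.2 kN/m
Resisting = 53.4 + 298.8·tan29.7° = 53.4 + 170.5 = 223.8 kN/m
FS = 223.8 / 118.2 = 1.893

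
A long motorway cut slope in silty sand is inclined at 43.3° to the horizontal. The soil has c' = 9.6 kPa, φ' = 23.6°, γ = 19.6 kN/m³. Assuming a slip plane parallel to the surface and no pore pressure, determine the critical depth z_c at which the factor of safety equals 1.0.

z_c = 1.83 m

Setting FS = 1.00 in FS = [c' + γz cos²β tanφ'] / [γz sinβ cosβ] and solving for z:
z = c' / [γ cosβ (FS·sinβ − cosβ·tanφ')]
  = 9.6 / [19.6·cos43.3°·(1.00·sin43.3° − cos43.3°·tan23.6°)]
  = 9.6 / [19.6·0.7278·(1.00·0.6858 − 0.7278·0.4369)]
  = 9.6 / 5.2473 = 1.830 m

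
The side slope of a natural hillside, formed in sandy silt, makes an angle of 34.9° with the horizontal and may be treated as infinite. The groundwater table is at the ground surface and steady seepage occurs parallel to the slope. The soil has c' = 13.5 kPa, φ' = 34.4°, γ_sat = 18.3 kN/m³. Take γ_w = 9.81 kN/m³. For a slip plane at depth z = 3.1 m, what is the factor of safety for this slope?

FS = 0.96

With seepage parallel to the slope and the water table at the surface, the effective normal stress on the slip plane uses the buoyant unit weight γ' = γ_sat − γ_w while the driving shear stress uses γ_sat:
FS = [c' + γ' z cos²β tanφ'] / [γ_sat z sinβ cosβ]
γ' = 18.3 − 9.81 = 8.49 kN/m³
Numerator = 13.5 + 8.49·3.1·cos²34.9°·tan34.4° = 13.5 + 8.49·3.1·0.6726·0.6847 = 25.622 kPa
Denominator = 18.3·3.1·sin34.9°·cos34.9° = 18.3·3.1·0.5721·0.8202 = 26.620 kPa
FS = 25.622 / 26.620 = 0.962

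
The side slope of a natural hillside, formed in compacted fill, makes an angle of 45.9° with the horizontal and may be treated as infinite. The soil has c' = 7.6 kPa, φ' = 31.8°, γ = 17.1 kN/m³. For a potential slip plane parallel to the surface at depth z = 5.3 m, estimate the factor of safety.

FS = 0.77

For an infinite slope with a slip plane parallel to the surface (no pore pressure): FS = [c' + γz cos²β tanφ'] / [γz sinβ cosβ].
γz = 17.1·5.3 = 90.63 kN/m²
Numerator = 7.6 + 90.63·cos²45.9°·tan31.8° = 7.6 + 90.63·0.4843·0.6200 = 34.814 kPa
Denominator = 90.63·sin45.9°·cos45.9° = 90.63·0.7181·0.6959 = 45.293 kPa
FS = 34.814 / 45.293 = 0.769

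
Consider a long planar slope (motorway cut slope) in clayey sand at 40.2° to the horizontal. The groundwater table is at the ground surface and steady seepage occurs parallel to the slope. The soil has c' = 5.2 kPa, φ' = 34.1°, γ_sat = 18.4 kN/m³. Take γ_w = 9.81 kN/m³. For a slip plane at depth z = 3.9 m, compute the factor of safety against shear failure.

With seepage parallel to the slope and the water table at the surface, the effective normal stress on the slip plane uses the buoyant unit weight γ' = γ_sat − γ_w while the driving shear stress uses γ_sat:
FS = [c' + γ' z cos²β tanφ'] / [γ_sat z sinβ cosβ]
γ' = 18.4 − 9.81 = 8.59 kN/m³
Numerator = 5.2 + 8.59·3.9·cos²40.2°·tan34.1° = 5.2 + 8.59·3.9·0.5834·0.6771 = 18.432 kPa
Denominator = 18.4·3.9·sin40.2°·cos40.2° = 18.4·3.9·0.6455·0.7638 = 35.378 kPa
FS = 18.432 / 35.378 = 0.521

FS = 0.52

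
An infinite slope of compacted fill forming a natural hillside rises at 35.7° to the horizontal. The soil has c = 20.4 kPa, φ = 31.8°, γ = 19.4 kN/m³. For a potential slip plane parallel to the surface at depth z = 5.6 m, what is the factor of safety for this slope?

FS = 1.26

For an infinite slope with a slip plane parallel to the surface (no pore pressure): FS = [c + γz cos²β tanφ] / [γz sinβ cosβ].
γz = 19.4·5.6 = 108.64 kN/m²
Numerator = 20.4 + 108.64·cos²35.7°·tan31.8° = 20.4 + 108.64·0.6595·0.6200 = 64.822 kPa
Denominator = 108.64·sin35.7°·cos35.7° = 108.64·0.5835·0.8121 = 51.483 kPa
FS = 64.822 / 51.483 = 1.259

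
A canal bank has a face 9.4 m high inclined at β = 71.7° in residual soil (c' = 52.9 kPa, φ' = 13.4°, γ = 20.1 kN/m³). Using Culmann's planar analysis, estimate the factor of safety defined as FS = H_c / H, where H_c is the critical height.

H_c = (4c'/γ) · sinβ cosφ' / [1 − cos(β − φ')]
    = (4·52.9/20.1) · sin71.7°·cos13.4° / [1 − cos58.3°]
    = 10.527 · 0.9236 / 0.4745 = 20.49 m
FS = H_c / H = 20.49 / 9.4 = 2.180

FS = 2.18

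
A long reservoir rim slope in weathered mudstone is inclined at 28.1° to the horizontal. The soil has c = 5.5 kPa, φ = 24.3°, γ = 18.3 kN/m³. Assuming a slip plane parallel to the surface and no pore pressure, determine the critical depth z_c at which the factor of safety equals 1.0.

Setting FS = 1.00 in FS = [c + γz cos²β tanφ] / [γz sinβ cosβ] and solving for z:
z = c / [γ cosβ (FS·sinβ − cosβ·tanφ)]
  = 5.5 / [18.3·cos28.1°·(1.00·sin28.1° − cos28.1°·tan24.3°)]
  = 5.5 / [18.3·0.8821·(1.00·0.4710 − 0.8821·0.4515)]
  = 5.5 / 1.1739 = 4.685 m

z_c = 4.69 m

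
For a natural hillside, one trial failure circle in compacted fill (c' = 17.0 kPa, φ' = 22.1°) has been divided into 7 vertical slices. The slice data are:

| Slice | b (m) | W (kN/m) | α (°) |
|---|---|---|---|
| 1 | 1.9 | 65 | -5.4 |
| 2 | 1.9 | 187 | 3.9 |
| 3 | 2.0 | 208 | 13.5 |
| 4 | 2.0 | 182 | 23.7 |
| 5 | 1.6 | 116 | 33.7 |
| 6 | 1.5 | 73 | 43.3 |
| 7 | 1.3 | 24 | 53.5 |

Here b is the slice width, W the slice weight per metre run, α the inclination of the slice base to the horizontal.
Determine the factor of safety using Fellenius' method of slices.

FS = 2.14

Ordinary method of slices: FS = Σ[c'·Δl_i + (W_i cosα_i)·tanφ'] / Σ W_i sinα_i, with Δl_i = b_i / cosα_i.
Slice 1: Δl = 1.9/cos(-5.4°) = 1.908 m; N'_1 = 65·cos(-5.4°) = 64.7; c'Δl = 32.44; W sinα = -6.1
Slice 2: Δl = 1.9/cos3.9° = 1.904 m; N'_2 = 187·cos3.9° = 186.6; c'Δl = 32.37; W sinα = 12.7
Slice 3: Δl = 2.0/cos13.5° = 2.057 m; N'_3 = 208·cos13.5° = 202.3; c'Δl = 34.97; W sinα = 48.6
Slice 4: Δl = 2.0/cos23.7° = 2.184 m; N'_4 = 182·cos23.7° = 166.7; c'Δl = 37.13; W sinα = 73.2
Slice 5: Δl = 1.6/cos33.7° = 1.923 m; N'_5 = 116·cos33.7° = 96.5; c'Δl = 32.69; W sinα = 64.4
Slice 6: Δl = 1.5/cos43.3° = 2.061 m; N'_6 = 73·cos43.3° = 53.1; c'Δl = 35.04; W sinα = 50.1
Slice 7: Δl = 1.3/cos53.5° = 2.186 m; N'_7 = 24·cos53.5° = 14.3; c'Δl = 37.15; W sinα = 19.3
Σc'Δl = 241.8 kN/m; ΣN' = 784.1 kN/m; ΣW sinα = 262.0 kN/m
Resisting = 241.8 + 784.1·tan22.1° = 241.8 + 318.4 = 560.2 kN/m
FS = 560.2 / 262.0 = 2.138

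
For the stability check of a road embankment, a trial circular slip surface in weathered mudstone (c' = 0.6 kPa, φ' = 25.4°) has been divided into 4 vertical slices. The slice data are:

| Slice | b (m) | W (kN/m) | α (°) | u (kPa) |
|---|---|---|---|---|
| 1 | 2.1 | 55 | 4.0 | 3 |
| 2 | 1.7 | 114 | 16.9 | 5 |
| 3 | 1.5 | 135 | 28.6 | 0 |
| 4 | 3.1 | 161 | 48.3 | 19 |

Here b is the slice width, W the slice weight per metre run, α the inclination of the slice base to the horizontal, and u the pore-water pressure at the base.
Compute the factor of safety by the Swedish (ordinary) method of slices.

FS = 0.64

Ordinary method of slices: FS = Σ[c'·Δl_i + (W_i cosα_i − u_i·Δl_i)·tanφ'] / Σ W_i sinα_i, with Δl_i = b_i / cosα_i.
Slice 1: Δl = 2.1/cos4.0° = 2.105 m; N'_1 = 55·cos4.0° − 3·2.105 = 48.6; c'Δl = 1.26; W sinα = 3.8
Slice 2: Δl = 1.7/cos16.9° = 1.777 m; N'_2 = 114·cos16.9° − 5·1.777 = 100.2; c'Δl = 1.07; W sinα = 33.1
Slice 3: Δl = 1.5/cos28.6° = 1.708 m; N'_3 = 135·cos28.6° − 0·1.708 = 118.5; c'Δl = 1.03; W sinα = 64.6
Slice 4: Δl = 3.1/cos48.3° = 4.660 m; N'_4 = 161·cos48.3° − 19·4.660 = 18.6; c'Δl = 2.80; W sinα = 120.2
Σc'Δl = 6.2 kN/m; ΣN' = 285.8 kN/m; ΣW sinα = 221.8 kN/m
Resisting = 6.2 + 285.8·tan25.4° = 6.2 + 135.7 = 141.9 kN/m
FS = 141.9 / 221.8 = 0.640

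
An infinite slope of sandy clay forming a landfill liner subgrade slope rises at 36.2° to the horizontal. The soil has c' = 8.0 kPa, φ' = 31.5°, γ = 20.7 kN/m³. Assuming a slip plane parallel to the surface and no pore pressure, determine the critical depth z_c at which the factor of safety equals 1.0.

z_c = 4.98 m

Setting FS = 1.00 in FS = [c' + γz cos²β tanφ'] / [γz sinβ cosβ] and solving for z:
z = c' / [γ cosβ (FS·sinβ − cosβ·tanφ')]
  = 8.0 / [20.7·cos36.2°·(1.00·sin36.2° − cos36.2°·tan31.5°)]
  = 8.0 / [20.7·0.8070·(1.00·0.5906 − 0.8070·0.6128)]
  = 8.0 / 1.6053 = 4.984 m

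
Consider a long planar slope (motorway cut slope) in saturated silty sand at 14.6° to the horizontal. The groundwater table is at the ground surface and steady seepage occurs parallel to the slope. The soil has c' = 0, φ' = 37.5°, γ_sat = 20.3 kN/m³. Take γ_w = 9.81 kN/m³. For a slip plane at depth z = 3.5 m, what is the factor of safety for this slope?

FS = 1.52

With seepage parallel to the slope and the water table at the surface, the effective normal stress on the slip plane uses the buoyant unit weight γ' = γ_sat − γ_w while the driving shear stress uses γ_sat:
FS = [c' + γ' z cos²β tanφ'] / [γ_sat z sinβ cosβ]
(For c' = 0 this reduces to FS = (γ'/γ_sat)·tanφ'/tanβ.)
γ' = 20.3 − 9.81 = 10.49 kN/m³
Numerator = 0.0 + 10.49·3.5·cos²14.6°·tan37.5° = 0.0 + 10.49·3.5·0.9365·0.7673 = 26.382 kPa
Denominator = 20.3·3.5·sin14.6°·cos14.6° = 20.3·3.5·0.2521·0.9677 = 17.331 kPa
FS = 26.382 / 17.331 = 1.522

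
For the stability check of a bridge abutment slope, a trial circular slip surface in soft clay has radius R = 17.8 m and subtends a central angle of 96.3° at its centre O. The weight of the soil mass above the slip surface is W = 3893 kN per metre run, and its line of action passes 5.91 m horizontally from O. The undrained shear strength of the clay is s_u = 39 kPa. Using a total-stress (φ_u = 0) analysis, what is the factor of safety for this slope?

FS = 0.90

Taking moments about the centre O, the resisting moment is provided by the undrained shear strength acting along the arc:
Arc length L_a = R·θ = 17.8·(96.3°·π/180) = 17.8·1.6808 = 29.92 m
M_R = s_u·L_a·R = 39·29.92·17.8 = 20768.6 kN·m/m
M_D = W·d = 3893·5.91 = 23007.6 kN·m/m
FS = M_R / M_D = 20768.6 / 23007.6 = 0.903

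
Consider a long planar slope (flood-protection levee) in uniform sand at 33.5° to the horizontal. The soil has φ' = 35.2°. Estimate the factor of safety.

For a dry cohesionless infinite slope the factor of safety is FS = tanφ' / tanβ.
FS = tan35.2° / tan33.5° = 0.7054 / 0.6619 = 1.066

FS = 1.07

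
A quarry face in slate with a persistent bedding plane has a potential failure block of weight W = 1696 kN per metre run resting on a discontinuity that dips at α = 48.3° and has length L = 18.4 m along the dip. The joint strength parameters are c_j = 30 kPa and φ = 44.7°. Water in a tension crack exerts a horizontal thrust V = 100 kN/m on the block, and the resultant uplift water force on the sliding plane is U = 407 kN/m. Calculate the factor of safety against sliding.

Resolving the block weight along and normal to the plane and applying the Mohr–Coulomb strength on the joint:
N' = W cosα − U − V sinα = 1696·cos48.3° − 407 − 100·sin48.3° = 646.6 kN/m
Driving force T = W sinα + V cosα = 1696·sin48.3° + 100·cos48.3° = 1332.8 kN/m
Resisting force R = c_j·L + N'·tanφ = 30·18.4 + 646.6·tan44.7° = 552.0 + 639.8 = 1191.8 kN/m
FS = R / T = 1191.8 / 1332.8 = 0.894

FS = 0.89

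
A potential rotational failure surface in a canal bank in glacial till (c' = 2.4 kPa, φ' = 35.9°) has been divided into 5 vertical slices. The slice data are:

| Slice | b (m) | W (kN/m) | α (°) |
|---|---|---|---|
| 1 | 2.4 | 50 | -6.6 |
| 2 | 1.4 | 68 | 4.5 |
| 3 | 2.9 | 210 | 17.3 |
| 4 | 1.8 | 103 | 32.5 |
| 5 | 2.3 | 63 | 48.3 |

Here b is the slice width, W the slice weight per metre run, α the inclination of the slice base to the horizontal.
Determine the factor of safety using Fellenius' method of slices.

Ordinary method of slices: FS = Σ[c'·Δl_i + (W_i cosα_i)·tanφ'] / Σ W_i sinα_i, with Δl_i = b_i / cosα_i.
Slice 1: Δl = 2.4/cos(-6.6°) = 2.416 m; N'_1 = 50·cos(-6.6°) = 49.7; c'Δl = 5.80; W sinα = -5.7
Slice 2: Δl = 1.4/cos4.5° = 1.404 m; N'_2 = 68·cos4.5° = 67.8; c'Δl = 3.37; W sinα = 5.3
Slice 3: Δl = 2.9/cos17.3° = 3.037 m; N'_3 = 210·cos17.3° = 200.5; c'Δl = 7.29; W sinα = 62.4
Slice 4: Δl = 1.8/cos32.5° = 2.134 m; N'_4 = 103·cos32.5° = 86.9; c'Δl = 5.12; W sinα = 55.3
Slice 5: Δl = 2.3/cos48.3° = 3.457 m; N'_5 = 63·cos48.3° = 41.9; c'Δl = 8.30; W sinα = 47.0
Σc'Δl = 29.9 kN/m; ΣN' = 446.7 kN/m; ΣW sinα = 164.4 kN/m
Resisting = 29.9 + 446.7·tan35.9° = 29.9 + 323.4 = 353.3 kN/m
FS = 353.3 / 164.4 = 2.149

FS = 2.15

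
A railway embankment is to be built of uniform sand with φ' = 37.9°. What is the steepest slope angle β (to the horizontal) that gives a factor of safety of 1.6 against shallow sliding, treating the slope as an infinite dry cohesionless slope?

For an infinite dry cohesionless slope FS = tanφ'/tanβ, so tanβ = tanφ' / FS.
tanβ = tan37.9° / 1.6 = 0.7785 / 1.6 = 0.4865
β = arctan(0.4865) = 25.95°

β = 25.9°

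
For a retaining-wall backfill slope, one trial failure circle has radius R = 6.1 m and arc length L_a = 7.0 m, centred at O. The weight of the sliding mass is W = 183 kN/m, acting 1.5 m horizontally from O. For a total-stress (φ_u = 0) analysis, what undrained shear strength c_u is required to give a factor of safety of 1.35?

FS = c_u·L_a·R / (W·d), so c_u = FS·W·d / (L_a·R).
c_u = 1.35·183·1.5 / (7.00·6.1) = 370.6 / 42.70 = 8.68 kPa

c_u = 8.7 kPa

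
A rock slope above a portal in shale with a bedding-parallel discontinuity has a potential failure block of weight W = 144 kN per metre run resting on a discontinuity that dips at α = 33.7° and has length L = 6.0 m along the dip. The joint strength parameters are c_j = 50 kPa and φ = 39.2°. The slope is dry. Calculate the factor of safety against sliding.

Resolving the block weight along and normal to the plane and applying the Mohr–Coulomb strength on the joint:
N' = W cosα = 144·cos33.7° = 119.8 kN/m
Driving force T = W sinα = 144·sin33.7° = 79.9 kN/m
Resisting force R = c_j·L + N'·tanφ = 50·6.0 + 119.8·tan39.2° = 300.0 + 97.7 = 397.7 kN/m
FS = R / T = 397.7 / 79.9 = 4.978

FS = 4.98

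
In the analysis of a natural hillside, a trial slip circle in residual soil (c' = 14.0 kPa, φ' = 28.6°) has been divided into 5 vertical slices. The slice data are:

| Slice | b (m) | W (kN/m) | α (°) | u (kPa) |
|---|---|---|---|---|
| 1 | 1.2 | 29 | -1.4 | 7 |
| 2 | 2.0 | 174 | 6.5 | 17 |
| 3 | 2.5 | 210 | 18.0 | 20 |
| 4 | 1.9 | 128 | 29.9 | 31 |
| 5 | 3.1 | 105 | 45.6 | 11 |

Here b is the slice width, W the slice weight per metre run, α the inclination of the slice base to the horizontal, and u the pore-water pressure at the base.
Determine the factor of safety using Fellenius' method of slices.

Ordinary method of slices: FS = Σ[c'·Δl_i + (W_i cosα_i − u_i·Δl_i)·tanφ'] / Σ W_i sinα_i, with Δl_i = b_i / cosα_i.
Slice 1: Δl = 1.2/cos(-1.4°) = 1.200 m; N'_1 = 29·cos(-1.4°) − 7·1.200 = 20.6; c'Δl = 16.81; W sinα = -0.7
Slice 2: Δl = 2.0/cos6.5° = 2.013 m; N'_2 = 174·cos6.5° − 17·2.013 = 138.7; c'Δl = 28.18; W sinα = 19.7
Slice 3: Δl = 2.5/cos18.0° = 2.629 m; N'_3 = 210·cos18.0° − 20·2.629 = 147.1; c'Δl = 36.80; W sinα = 64.9
Slice 4: Δl = 1.9/cos29.9° = 2.192 m; N'_4 = 128·cos29.9° − 31·2.192 = 43.0; c'Δl = 30.68; W sinα = 63.8
Slice 5: Δl = 3.1/cos45.6° = 4.431 m; N'_5 = 105·cos45.6° − 11·4.431 = 24.7; c'Δl = 62.03; W sinα = 75.0
Σc'Δl = 174.5 kN/m; ΣN' = 374.1 kN/m; ΣW sinα = 222.7 kN/m
Resisting = 174.5 + 374.1·tan28.6° = 174.5 + 204.0 = 378.5 kN/m
FS = 378.5 / 222.7 = 1.699

FS = 1.70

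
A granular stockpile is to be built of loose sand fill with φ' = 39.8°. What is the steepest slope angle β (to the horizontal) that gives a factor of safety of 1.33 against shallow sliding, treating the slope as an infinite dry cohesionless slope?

For an infinite dry cohesionless slope FS = tanφ'/tanβ, so tanβ = tanφ' / FS.
tanβ = tan39.8° / 1.33 = 0.8332 / 1.33 = 0.6264
β = arctan(0.6264) = 32.06°

β = 32.1°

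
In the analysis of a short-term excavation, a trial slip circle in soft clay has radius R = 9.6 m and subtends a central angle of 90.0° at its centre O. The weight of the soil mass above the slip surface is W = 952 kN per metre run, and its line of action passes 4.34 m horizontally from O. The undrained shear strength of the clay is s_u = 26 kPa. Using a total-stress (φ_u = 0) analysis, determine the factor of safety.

Taking moments about the centre O, the resisting moment is provided by the undrained shear strength acting along the arc:
Arc length L_a = R·θ = 9.6·(90.0°·π/180) = 9.6·1.5708 = 15.08 m
M_R = s_u·L_a·R = 26·15.08·9.6 = 3763.9 kN·m/m
M_D = W·d = 952·4.34 = 4131.7 kN·m/m
FS = M_R / M_D = 3763.9 / 4131.7 = 0.911

FS = 0.91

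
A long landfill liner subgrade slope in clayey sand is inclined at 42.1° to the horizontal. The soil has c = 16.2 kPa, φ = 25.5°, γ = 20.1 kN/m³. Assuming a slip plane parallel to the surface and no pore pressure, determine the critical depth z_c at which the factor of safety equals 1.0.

z_c = 3.43 m

Setting FS = 1.00 in FS = [c + γz cos²β tanφ] / [γz sinβ cosβ] and solving for z:
z = c / [γ cosβ (FS·sinβ − cosβ·tanφ)]
  = 16.2 / [20.1·cos42.1°·(1.00·sin42.1° − cos42.1°·tan25.5°)]
  = 16.2 / [20.1·0.7420·(1.00·0.6704 − 0.7420·0.4770)]
  = 16.2 / 4.7205 = 3.432 m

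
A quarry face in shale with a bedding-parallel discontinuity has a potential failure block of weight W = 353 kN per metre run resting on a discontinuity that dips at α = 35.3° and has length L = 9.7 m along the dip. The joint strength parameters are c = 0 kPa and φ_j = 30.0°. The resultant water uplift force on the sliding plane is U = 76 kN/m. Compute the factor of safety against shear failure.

Resolving the block weight along and normal to the plane and applying the Mohr–Coulomb strength on the joint:
N' = W cosα − U = 353·cos35.3° − 76 = 212.1 kN/m
Driving force T = W sinα = 353·sin35.3° = 204.0 kN/m
Resisting force R = c·L + N'·tanφ_j = 0·9.7 + 212.1·tan30.0° = 0.0 + 122.5 = 122.5 kN/m
FS = R / T = 122.5 / 204.0 = 0.600

FS = 0.60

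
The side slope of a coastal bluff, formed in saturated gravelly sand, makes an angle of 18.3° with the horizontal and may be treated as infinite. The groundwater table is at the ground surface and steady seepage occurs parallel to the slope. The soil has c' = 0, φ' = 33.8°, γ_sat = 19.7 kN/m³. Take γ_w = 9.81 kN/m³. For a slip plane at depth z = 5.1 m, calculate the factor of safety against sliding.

With seepage parallel to the slope and the water table at the surface, the effective normal stress on the slip plane uses the buoyant unit weight γ' = γ_sat − γ_w while the driving shear stress uses γ_sat:
FS = [c' + γ' z cos²β tanφ'] / [γ_sat z sinβ cosβ]
(For c' = 0 this reduces to FS = (γ'/γ_sat)·tanφ'/tanβ.)
γ' = 19.7 − 9.81 = 9.89 kN/m³
Numerator = 0.0 + 9.89·5.1·cos²18.3°·tan33.8° = 0.0 + 9.89·5.1·0.9014·0.6694 = 30.437 kPa
Denominator = 19.7·5.1·sin18.3°·cos18.3° = 19.7·5.1·0.3140·0.9494 = 29.951 kPa
FS = 30.437 / 29.951 = 1.016

FS = 1.02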